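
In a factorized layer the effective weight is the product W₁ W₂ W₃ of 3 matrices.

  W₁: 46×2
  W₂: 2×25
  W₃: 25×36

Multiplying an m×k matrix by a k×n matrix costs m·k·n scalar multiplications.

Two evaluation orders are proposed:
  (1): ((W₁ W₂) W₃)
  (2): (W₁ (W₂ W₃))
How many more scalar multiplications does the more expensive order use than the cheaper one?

Order (1) = ((W₁ W₂) W₃): (W₁ W₂): 46×2 by 2×25 → 46×25, cost 46·2·25 = 2300; ((W₁ W₂) W₃): 46×25 by 25×36 → 46×36, cost 46·25·36 = 41400; cumulative 43700. Total 43700.
Order (2) = (W₁ (W₂ W₃)): (W₂ W₃): 2×25 by 25×36 → 2×36, cost 2·25·36 = 1800; (W₁ (W₂ W₃)): 46×2 by 2×36 → 46×36, cost 46·2·36 = 3312; cumulative 5112. Total 5112.
Difference: |43700 − 5112| = 38588.

38588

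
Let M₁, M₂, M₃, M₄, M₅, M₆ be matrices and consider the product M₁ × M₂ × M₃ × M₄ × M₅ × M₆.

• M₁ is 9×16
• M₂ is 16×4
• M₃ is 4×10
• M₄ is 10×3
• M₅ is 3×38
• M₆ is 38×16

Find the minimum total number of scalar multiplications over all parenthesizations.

3000

Adjacent pairs: M₁M₂ = 9·16·4 = 576; M₂M₃ = 16·4·10 = 640; M₃M₄ = 4·10·3 = 120; M₄M₅ = 10·3·38 = 1140; M₅M₆ = 3·38·16 = 1824.
Length 3: M₁..M₃: k=1: 0+640+9·16·10=2080; k=2: 576+0+9·4·10=936 → min 936 | M₂..M₄: k=2: 0+120+16·4·3=312; k=3: 640+0+16·10·3=1120 → min 312 | M₃..M₅: k=3: 0+1140+4·10·38=2660; k=4: 120+0+4·3·38=576 → min 576 | M₄..M₆: k=4: 0+1824+10·3·16=2304; k=5: 1140+0+10·38·16=7220 → min 2304.
Length 4: M₁..M₄: k=1: 0+312+9·16·3=744; k=2: 576+120+9·4·3=804; k=3: 936+0+9·10·3=1206 → min 744 | M₂..M₅: k=2: 0+576+16·4·38=3008; k=3: 640+1140+16·10·38=7860; k=4: 312+0+16·3·38=2136 → min 2136 | M₃..M₆: k=3: 0+2304+4·10·16=2944; k=4: 120+1824+4·3·16=2136; k=5: 576+0+4·38·16=3008 → min 2136.
Length 5: M₁..M₅: k=1: 0+2136+9·16·38=7608; k=2: 576+576+9·4·38=2520; k=3: 936+1140+9·10·38=5496; k=4: 744+0+9·3·38=1770 → min 1770 | M₂..M₆: k=2: 0+2136+16·4·16=3160; k=3: 640+2304+16·10·16=5504; k=4: 312+1824+16·3·16=2904; k=5: 2136+0+16·38·16=11864 → min 2904.
Length 6: M₁..M₆: k=1: 0+2904+9·16·16=5208; k=2: 576+2136+9·4·16=3288; k=3: 936+2304+9·10·16=4680; k=4: 744+1824+9·3·16=3000; k=5: 1770+0+9·38·16=7242 → min 3000.
Optimal order: ((M₁ × (M₂ × (M₃ × M₄))) × (M₅ × M₆)) with cost 3000.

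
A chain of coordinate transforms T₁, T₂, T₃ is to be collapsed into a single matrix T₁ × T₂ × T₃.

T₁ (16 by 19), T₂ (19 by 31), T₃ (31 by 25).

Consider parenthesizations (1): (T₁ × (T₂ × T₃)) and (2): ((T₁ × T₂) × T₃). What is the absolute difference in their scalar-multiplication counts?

501

Order (1) = (T₁ × (T₂ × T₃)): (T₂ × T₃): 19×31 by 31×25 → 19×25, cost 19·31·25 = 14725; (T₁ × (T₂ × T₃)): 16×19 by 19×25 → 16×25, cost 16·19·25 = 7600; cumulative 22325. Total 22325.
Order (2) = ((T₁ × T₂) × T₃): (T₁ × T₂): 16×19 by 19×31 → 16×31, cost 16·19·31 = 9424; ((T₁ × T₂) × T₃): 16×31 by 31×25 → 16×25, cost 16·31·25 = 12400; cumulative 21824. Total 21824.
Difference: |22325 − 21824| = 501.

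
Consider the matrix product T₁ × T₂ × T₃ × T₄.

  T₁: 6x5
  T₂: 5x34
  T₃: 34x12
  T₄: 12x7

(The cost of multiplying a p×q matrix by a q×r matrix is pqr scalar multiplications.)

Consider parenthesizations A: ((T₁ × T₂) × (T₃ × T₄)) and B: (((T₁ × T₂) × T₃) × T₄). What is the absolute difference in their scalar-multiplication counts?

Order A = ((T₁ × T₂) × (T₃ × T₄)): (T₁ × T₂): 6×5 by 5×34 → 6×34, cost 6·5·34 = 1020; (T₃ × T₄): 34×12 by 12×7 → 34×7, cost 34·12·7 = 2856; ((T₁ × T₂) × (T₃ × T₄)): 6×34 by 34×7 → 6×7, cost 6·34·7 = 1428; cumulative 5304. Total 5304.
Order B = (((T₁ × T₂) × T₃) × T₄): (T₁ × T₂): 6×5 by 5×34 → 6×34, cost 6·5·34 = 1020; ((T₁ × T₂) × T₃): 6×34 by 34×12 → 6×12, cost 6·34·12 = 2448; cumulative 3468; (((T₁ × T₂) × T₃) × T₄): 6×12 by 12×7 → 6×7, cost 6·12·7 = 504; cumulative 3972. Total 3972.
Difference: |5304 − 3972| = 1332.

1332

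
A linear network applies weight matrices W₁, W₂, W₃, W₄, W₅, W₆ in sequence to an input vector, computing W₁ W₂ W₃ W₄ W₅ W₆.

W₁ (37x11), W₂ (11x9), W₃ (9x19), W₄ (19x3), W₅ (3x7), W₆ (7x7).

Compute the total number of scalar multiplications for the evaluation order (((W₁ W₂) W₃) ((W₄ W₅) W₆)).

16241

(W₁ W₂): 37×11 by 11×9 → 37×9, cost 37·11·9 = 3663
((W₁ W₂) W₃): 37×9 by 9×19 → 37×19, cost 37·9·19 = 6327; cumulative 9990
(W₄ W₅): 19×3 by 3×7 → 19×7, cost 19·3·7 = 399
((W₄ W₅) W₆): 19×7 by 7×7 → 19×7, cost 19·7·7 = 931; cumulative 1330
(((W₁ W₂) W₃) ((W₄ W₅) W₆)): 37×19 by 19×7 → 37×7, cost 37·19·7 = 4921; cumulative 16241
Total: 16241 scalar multiplications.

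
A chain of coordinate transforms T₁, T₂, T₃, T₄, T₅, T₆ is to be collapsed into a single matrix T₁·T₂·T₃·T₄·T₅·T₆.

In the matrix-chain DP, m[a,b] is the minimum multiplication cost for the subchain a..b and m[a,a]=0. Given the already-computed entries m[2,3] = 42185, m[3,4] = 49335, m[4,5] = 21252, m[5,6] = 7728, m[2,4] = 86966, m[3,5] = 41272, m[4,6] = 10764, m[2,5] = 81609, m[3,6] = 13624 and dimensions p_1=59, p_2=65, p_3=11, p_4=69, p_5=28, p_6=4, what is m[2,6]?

m[2,6] = min over k∈[2,5] of m[2,k]+m[k+1,6]+p_{1}·p_k·p_{6}.
k=2: 0 + 13624 + 59·65·4 = 28964; k=3: 42185 + 10764 + 59·11·4 = 55545; k=4: 86966 + 7728 + 59·69·4 = 110978; k=5: 81609 + 0 + 59·28·4 = 88217.
Minimum: 28964 at k=2.

28964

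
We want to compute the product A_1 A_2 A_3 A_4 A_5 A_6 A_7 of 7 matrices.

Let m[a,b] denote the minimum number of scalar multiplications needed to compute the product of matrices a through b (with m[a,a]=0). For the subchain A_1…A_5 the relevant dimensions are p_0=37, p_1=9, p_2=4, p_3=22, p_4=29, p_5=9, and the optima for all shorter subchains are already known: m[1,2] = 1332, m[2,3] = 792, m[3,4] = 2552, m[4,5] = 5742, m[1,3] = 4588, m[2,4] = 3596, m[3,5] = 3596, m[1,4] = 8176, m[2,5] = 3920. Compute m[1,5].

m[1,5] = min over k∈[1,4] of m[1,k]+m[k+1,5]+p_{0}·p_k·p_{5}.
k=1: 0 + 3920 + 37·9·9 = 6917; k=2: 1332 + 3596 + 37·4·9 = 6260; k=3: 4588 + 5742 + 37·22·9 = 17656; k=4: 8176 + 0 + 37·29·9 = 17833.
Minimum: 6260 at k=2.

6260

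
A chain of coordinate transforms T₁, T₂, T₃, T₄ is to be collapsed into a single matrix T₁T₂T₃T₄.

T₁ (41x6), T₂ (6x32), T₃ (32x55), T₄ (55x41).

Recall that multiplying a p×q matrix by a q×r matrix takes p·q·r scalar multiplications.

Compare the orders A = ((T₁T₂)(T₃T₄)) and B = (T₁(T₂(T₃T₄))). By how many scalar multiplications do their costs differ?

43706

Order A = ((T₁T₂)(T₃T₄)): (T₁T₂): 41×6 by 6×32 → 41×32, cost 41·6·32 = 7872; (T₃T₄): 32×55 by 55×41 → 32×41, cost 32·55·41 = 72160; ((T₁T₂)(T₃T₄)): 41×32 by 32×41 → 41×41, cost 41·32·41 = 53792; cumulative 133824. Total 133824.
Order B = (T₁(T₂(T₃T₄))): (T₃T₄): 32×55 by 55×41 → 32×41, cost 32·55·41 = 72160; (T₂(T₃T₄)): 6×32 by 32×41 → 6×41, cost 6·32·41 = 7872; cumulative 80032; (T₁(T₂(T₃T₄))): 41×6 by 6×41 → 41×41, cost 41·6·41 = 10086; cumulative 90118. Total 90118.
Difference: |133824 − 90118| = 43706.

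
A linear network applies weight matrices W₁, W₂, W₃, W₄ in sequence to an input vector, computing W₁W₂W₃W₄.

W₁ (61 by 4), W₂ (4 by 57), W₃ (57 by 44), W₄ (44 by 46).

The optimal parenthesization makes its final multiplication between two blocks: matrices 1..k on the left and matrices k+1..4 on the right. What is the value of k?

Adjacent pairs: W₁W₂ = 61·4·57 = 13908; W₂W₃ = 4·57·44 = 10032; W₃W₄ = 57·44·46 = 115368.
Length 3: W₁..W₃: k=1: 0+10032+61·4·44=20768; k=2: 13908+0+61·57·44=166896 → min 20768 | W₂..W₄: k=2: 0+115368+4·57·46=125856; k=3: 10032+0+4·44·46=18128 → min 18128.
Top-level splits: k=1: (W₁..W₁)·(W₂..W₄) → 0+18128+61·4·46 = 29352; k=2: (W₁..W₂)·(W₃..W₄) → 13908+115368+61·57·46 = 289218; k=3: (W₁..W₃)·(W₄..W₄) → 20768+0+61·44·46 = 144232.
Best split is after W₁, i.e. k = 1.

1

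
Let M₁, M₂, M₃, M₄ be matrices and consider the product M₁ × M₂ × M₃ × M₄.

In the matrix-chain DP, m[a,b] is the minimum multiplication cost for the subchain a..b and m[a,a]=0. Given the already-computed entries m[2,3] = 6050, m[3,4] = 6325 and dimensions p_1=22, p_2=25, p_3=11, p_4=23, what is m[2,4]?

m[2,4] = min over k∈[2,3] of m[2,k]+m[k+1,4]+p_{1}·p_k·p_{4}.
k=2: 0 + 6325 + 22·25·23 = 18975; k=3: 6050 + 0 + 22·11·23 = 11616.
Minimum: 11616 at k=3.

11616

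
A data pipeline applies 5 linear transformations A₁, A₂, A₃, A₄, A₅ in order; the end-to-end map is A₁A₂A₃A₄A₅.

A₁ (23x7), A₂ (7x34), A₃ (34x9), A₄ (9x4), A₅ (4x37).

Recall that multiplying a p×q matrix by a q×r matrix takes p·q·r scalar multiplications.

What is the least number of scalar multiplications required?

6224

Adjacent pairs: A₁A₂ = 23·7·34 = 5474; A₂A₃ = 7·34·9 = 2142; A₃A₄ = 34·9·4 = 1224; A₄A₅ = 9·4·37 = 1332.
Length 3: A₁..A₃: k=1: 0+2142+23·7·9=3591; k=2: 5474+0+23·34·9=12512 → min 3591 | A₂..A₄: k=2: 0+1224+7·34·4=2176; k=3: 2142+0+7·9·4=2394 → min 2176 | A₃..A₅: k=3: 0+1332+34·9·37=12654; k=4: 1224+0+34·4·37=6256 → min 6256.
Length 4: A₁..A₄: k=1: 0+2176+23·7·4=2820; k=2: 5474+1224+23·34·4=9826; k=3: 3591+0+23·9·4=4419 → min 2820 | A₂..A₅: k=2: 0+6256+7·34·37=15062; k=3: 2142+1332+7·9·37=5805; k=4: 2176+0+7·4·37=3212 → min 3212.
Length 5: A₁..A₅: k=1: 0+3212+23·7·37=9169; k=2: 5474+6256+23·34·37=40664; k=3: 3591+1332+23·9·37=12582; k=4: 2820+0+23·4·37=6224 → min 6224.
Optimal order: ((A₁(A₂(A₃A₄)))A₅) with cost 6224.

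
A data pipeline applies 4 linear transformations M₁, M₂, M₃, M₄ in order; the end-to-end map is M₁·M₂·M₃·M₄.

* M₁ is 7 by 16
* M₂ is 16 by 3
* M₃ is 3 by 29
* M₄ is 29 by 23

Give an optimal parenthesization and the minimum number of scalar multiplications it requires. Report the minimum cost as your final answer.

2820

Adjacent pairs: M₁M₂ = 7·16·3 = 336; M₂M₃ = 16·3·29 = 1392; M₃M₄ = 3·29·23 = 2001.
Length 3: M₁..M₃: k=1: 0+1392+7·16·29=4640; k=2: 336+0+7·3·29=945 → min 945 | M₂..M₄: k=2: 0+2001+16·3·23=3105; k=3: 1392+0+16·29·23=12064 → min 3105.
Length 4: M₁..M₄: k=1: 0+3105+7·16·23=5681; k=2: 336+2001+7·3·23=2820; k=3: 945+0+7·29·23=5614 → min 2820.
Optimal parenthesization: ((M₁·M₂)·(M₃·M₄)) with cost 2820.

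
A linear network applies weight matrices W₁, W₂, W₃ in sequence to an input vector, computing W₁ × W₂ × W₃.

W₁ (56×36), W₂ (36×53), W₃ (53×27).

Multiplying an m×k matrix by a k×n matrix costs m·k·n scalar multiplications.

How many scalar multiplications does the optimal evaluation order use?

105948

Order (W₁ × (W₂ × W₃)): (W₂ × W₃): 36×53 by 53×27 → 36×27, cost 36·53·27 = 51516; (W₁ × (W₂ × W₃)): 56×36 by 36×27 → 56×27, cost 56·36·27 = 54432; cumulative 105948. Total 105948.
Order ((W₁ × W₂) × W₃): (W₁ × W₂): 56×36 by 36×53 → 56×53, cost 56·36·53 = 106848; ((W₁ × W₂) × W₃): 56×53 by 53×27 → 56×27, cost 56·53·27 = 80136; cumulative 186984. Total 186984.
Minimum: 105948.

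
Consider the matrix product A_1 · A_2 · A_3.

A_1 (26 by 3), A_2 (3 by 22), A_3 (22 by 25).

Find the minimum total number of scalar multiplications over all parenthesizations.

3600

Order (A_1 · (A_2 · A_3)): (A_2 · A_3): 3×22 by 22×25 → 3×25, cost 3·22·25 = 1650; (A_1 · (A_2 · A_3)): 26×3 by 3×25 → 26×25, cost 26·3·25 = 1950; cumulative 3600. Total 3600.
Order ((A_1 · A_2) · A_3): (A_1 · A_2): 26×3 by 3×22 → 26×22, cost 26·3·22 = 1716; ((A_1 · A_2) · A_3): 26×22 by 22×25 → 26×25, cost 26·22·25 = 14300; cumulative 16016. Total 16016.
Minimum: 3600.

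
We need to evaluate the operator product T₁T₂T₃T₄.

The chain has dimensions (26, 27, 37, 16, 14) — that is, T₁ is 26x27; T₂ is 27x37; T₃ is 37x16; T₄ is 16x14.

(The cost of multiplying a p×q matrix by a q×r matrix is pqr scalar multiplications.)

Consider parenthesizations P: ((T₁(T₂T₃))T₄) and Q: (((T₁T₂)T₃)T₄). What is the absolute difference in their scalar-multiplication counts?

Order P = ((T₁(T₂T₃))T₄): (T₂T₃): 27×37 by 37×16 → 27×16, cost 27·37·16 = 15984; (T₁(T₂T₃)): 26×27 by 27×16 → 26×16, cost 26·27·16 = 11232; cumulative 27216; ((T₁(T₂T₃))T₄): 26×16 by 16×14 → 26×14, cost 26·16·14 = 5824; cumulative 33040. Total 33040.
Order Q = (((T₁T₂)T₃)T₄): (T₁T₂): 26×27 by 27×37 → 26×37, cost 26·27·37 = 25974; ((T₁T₂)T₃): 26×37 by 37×16 → 26×16, cost 26·37·16 = 15392; cumulative 41366; (((T₁T₂)T₃)T₄): 26×16 by 16×14 → 26×14, cost 26·16·14 = 5824; cumulative 47190. Total 47190.
Difference: |33040 − 47190| = 14150.

14150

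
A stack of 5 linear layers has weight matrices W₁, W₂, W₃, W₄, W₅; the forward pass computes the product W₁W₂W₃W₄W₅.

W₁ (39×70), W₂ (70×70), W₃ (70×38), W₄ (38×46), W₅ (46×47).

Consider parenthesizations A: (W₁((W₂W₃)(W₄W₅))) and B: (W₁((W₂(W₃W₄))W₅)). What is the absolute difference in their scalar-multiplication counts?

Order A = (W₁((W₂W₃)(W₄W₅))): (W₂W₃): 70×70 by 70×38 → 70×38, cost 70·70·38 = 186200; (W₄W₅): 38×46 by 46×47 → 38×47, cost 38·46·47 = 82156; ((W₂W₃)(W₄W₅)): 70×38 by 38×47 → 70×47, cost 70·38·47 = 125020; cumulative 393376; (W₁((W₂W₃)(W₄W₅))): 39×70 by 70×47 → 39×47, cost 39·70·47 = 128310; cumulative 521686. Total 521686.
Order B = (W₁((W₂(W₃W₄))W₅)): (W₃W₄): 70×38 by 38×46 → 70×46, cost 70·38·46 = 122360; (W₂(W₃W₄)): 70×70 by 70×46 → 70×46, cost 70·70·46 = 225400; cumulative 347760; ((W₂(W₃W₄))W₅): 70×46 by 46×47 → 70×47, cost 70·46·47 = 151340; cumulative 499100; (W₁((W₂(W₃W₄))W₅)): 39×70 by 70×47 → 39×47, cost 39·70·47 = 128310; cumulative 627410. Total 627410.
Difference: |521686 − 627410| = 105724.

105724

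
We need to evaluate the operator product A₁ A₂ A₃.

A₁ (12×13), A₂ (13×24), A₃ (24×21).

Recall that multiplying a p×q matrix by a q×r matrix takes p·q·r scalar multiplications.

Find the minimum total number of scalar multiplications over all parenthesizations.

9792

Order (A₁ (A₂ A₃)): (A₂ A₃): 13×24 by 24×21 → 13×21, cost 13·24·21 = 6552; (A₁ (A₂ A₃)): 12×13 by 13×21 → 12×21, cost 12·13·21 = 3276; cumulative 9828. Total 9828.
Order ((A₁ A₂) A₃): (A₁ A₂): 12×13 by 13×24 → 12×24, cost 12·13·24 = 3744; ((A₁ A₂) A₃): 12×24 by 24×21 → 12×21, cost 12·24·21 = 6048; cumulative 9792. Total 9792.
Minimum: 9792.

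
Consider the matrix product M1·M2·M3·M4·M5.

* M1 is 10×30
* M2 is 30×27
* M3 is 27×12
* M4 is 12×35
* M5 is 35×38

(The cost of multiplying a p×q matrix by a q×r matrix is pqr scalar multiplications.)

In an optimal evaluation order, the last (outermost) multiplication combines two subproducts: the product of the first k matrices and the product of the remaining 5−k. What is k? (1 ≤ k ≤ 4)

4

Adjacent pairs: M1M2 = 10·30·27 = 8100; M2M3 = 30·27·12 = 9720; M3M4 = 27·12·35 = 11340; M4M5 = 12·35·38 = 15960.
Length 3: M1..M3: k=1: 0+9720+10·30·12=13320; k=2: 8100+0+10·27·12=11340 → min 11340 | M2..M4: k=2: 0+11340+30·27·35=39690; k=3: 9720+0+30·12·35=22320 → min 22320 | M3..M5: k=3: 0+15960+27·12·38=28272; k=4: 11340+0+27·35·38=47250 → min 28272.
Length 4: M1..M4: k=1: 0+22320+10·30·35=32820; k=2: 8100+11340+10·27·35=28890; k=3: 11340+0+10·12·35=15540 → min 15540 | M2..M5: k=2: 0+28272+30·27·38=59052; k=3: 9720+15960+30·12·38=39360; k=4: 22320+0+30·35·38=62220 → min 39360.
Top-level splits: k=1: (M1..M1)·(M2..M5) → 0+39360+10·30·38 = 50760; k=2: (M1..M2)·(M3..M5) → 8100+28272+10·27·38 = 46632; k=3: (M1..M3)·(M4..M5) → 11340+15960+10·12·38 = 31860; k=4: (M1..M4)·(M5..M5) → 15540+0+10·35·38 = 28840.
Best split is after M4, i.e. k = 4.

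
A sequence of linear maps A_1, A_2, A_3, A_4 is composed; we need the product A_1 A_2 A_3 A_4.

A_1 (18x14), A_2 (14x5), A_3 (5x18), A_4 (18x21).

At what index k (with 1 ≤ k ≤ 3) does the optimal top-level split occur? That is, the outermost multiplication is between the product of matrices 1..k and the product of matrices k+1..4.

2

Adjacent pairs: A_1A_2 = 18·14·5 = 1260; A_2A_3 = 14·5·18 = 1260; A_3A_4 = 5·18·21 = 1890.
Length 3: A_1..A_3: k=1: 0+1260+18·14·18=5796; k=2: 1260+0+18·5·18=2880 → min 2880 | A_2..A_4: k=2: 0+1890+14·5·21=3360; k=3: 1260+0+14·18·21=6552 → min 3360.
Top-level splits: k=1: (A_1..A_1)·(A_2..A_4) → 0+3360+18·14·21 = 8652; k=2: (A_1..A_2)·(A_3..A_4) → 1260+1890+18·5·21 = 5040; k=3: (A_1..A_3)·(A_4..A_4) → 2880+0+18·18·21 = 9684.
Best split is after A_2, i.e. k = 2.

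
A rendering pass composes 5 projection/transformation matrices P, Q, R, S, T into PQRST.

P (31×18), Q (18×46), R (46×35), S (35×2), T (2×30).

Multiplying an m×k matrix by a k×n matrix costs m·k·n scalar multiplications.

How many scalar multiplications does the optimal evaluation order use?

Adjacent pairs: PQ = 31·18·46 = 25668; QR = 18·46·35 = 28980; RS = 46·35·2 = 3220; ST = 35·2·30 = 2100.
Length 3: P..R: k=1: 0+28980+31·18·35=48510; k=2: 25668+0+31·46·35=75578 → min 48510 | Q..S: k=2: 0+3220+18·46·2=4876; k=3: 28980+0+18·35·2=30240 → min 4876 | R..T: k=3: 0+2100+46·35·30=50400; k=4: 3220+0+46·2·30=5980 → min 5980.
Length 4: P..S: k=1: 0+4876+31·18·2=5992; k=2: 25668+3220+31·46·2=31740; k=3: 48510+0+31·35·2=50680 → min 5992 | Q..T: k=2: 0+5980+18·46·30=30820; k=3: 28980+2100+18·35·30=49980; k=4: 4876+0+18·2·30=5956 → min 5956.
Length 5: P..T: k=1: 0+5956+31·18·30=22696; k=2: 25668+5980+31·46·30=74428; k=3: 48510+2100+31·35·30=83160; k=4: 5992+0+31·2·30=7852 → min 7852.
Optimal order: ((P(Q(RS)))T) with cost 7852.

7852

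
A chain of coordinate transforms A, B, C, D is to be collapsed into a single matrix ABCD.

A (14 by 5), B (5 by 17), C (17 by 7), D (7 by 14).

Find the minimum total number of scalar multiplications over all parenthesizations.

2065

Adjacent pairs: AB = 14·5·17 = 1190; BC = 5·17·7 = 595; CD = 17·7·14 = 1666.
Length 3: A..C: k=1: 0+595+14·5·7=1085; k=2: 1190+0+14·17·7=2856 → min 1085 | B..D: k=2: 0+1666+5·17·14=2856; k=3: 595+0+5·7·14=1085 → min 1085.
Length 4: A..D: k=1: 0+1085+14·5·14=2065; k=2: 1190+1666+14·17·14=6188; k=3: 1085+0+14·7·14=2457 → min 2065.
Optimal order: (A((BC)D)) with cost 2065.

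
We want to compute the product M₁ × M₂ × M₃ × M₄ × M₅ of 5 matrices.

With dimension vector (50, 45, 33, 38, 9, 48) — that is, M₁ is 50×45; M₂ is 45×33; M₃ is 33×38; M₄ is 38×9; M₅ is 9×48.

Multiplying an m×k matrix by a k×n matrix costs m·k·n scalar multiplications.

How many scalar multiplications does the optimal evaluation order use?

66501

Adjacent pairs: M₁M₂ = 50·45·33 = 74250; M₂M₃ = 45·33·38 = 56430; M₃M₄ = 33·38·9 = 11286; M₄M₅ = 38·9·48 = 16416.
Length 3: M₁..M₃: k=1: 0+56430+50·45·38=141930; k=2: 74250+0+50·33·38=136950 → min 136950 | M₂..M₄: k=2: 0+11286+45·33·9=24651; k=3: 56430+0+45·38·9=71820 → min 24651 | M₃..M₅: k=3: 0+16416+33·38·48=76608; k=4: 11286+0+33·9·48=25542 → min 25542.
Length 4: M₁..M₄: k=1: 0+24651+50·45·9=44901; k=2: 74250+11286+50·33·9=100386; k=3: 136950+0+50·38·9=154050 → min 44901 | M₂..M₅: k=2: 0+25542+45·33·48=96822; k=3: 56430+16416+45·38·48=154926; k=4: 24651+0+45·9·48=44091 → min 44091.
Length 5: M₁..M₅: k=1: 0+44091+50·45·48=152091; k=2: 74250+25542+50·33·48=178992; k=3: 136950+16416+50·38·48=244566; k=4: 44901+0+50·9·48=66501 → min 66501.
Optimal order: ((M₁ × (M₂ × (M₃ × M₄))) × M₅) with cost 66501.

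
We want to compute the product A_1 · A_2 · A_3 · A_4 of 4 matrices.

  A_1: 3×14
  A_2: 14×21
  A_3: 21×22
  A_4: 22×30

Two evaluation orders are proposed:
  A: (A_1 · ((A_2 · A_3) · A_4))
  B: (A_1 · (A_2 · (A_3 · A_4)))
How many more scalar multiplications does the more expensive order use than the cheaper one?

Order A = (A_1 · ((A_2 · A_3) · A_4)): (A_2 · A_3): 14×21 by 21×22 → 14×22, cost 14·21·22 = 6468; ((A_2 · A_3) · A_4): 14×22 by 22×30 → 14×30, cost 14·22·30 = 9240; cumulative 15708; (A_1 · ((A_2 · A_3) · A_4)): 3×14 by 14×30 → 3×30, cost 3·14·30 = 1260; cumulative 16968. Total 16968.
Order B = (A_1 · (A_2 · (A_3 · A_4))): (A_3 · A_4): 21×22 by 22×30 → 21×30, cost 21·22·30 = 13860; (A_2 · (A_3 · A_4)): 14×21 by 21×30 → 14×30, cost 14·21·30 = 8820; cumulative 22680; (A_1 · (A_2 · (A_3 · A_4))): 3×14 by 14×30 → 3×30, cost 3·14·30 = 1260; cumulative 23940. Total 23940.
Difference: |16968 − 23940| = 6972.

6972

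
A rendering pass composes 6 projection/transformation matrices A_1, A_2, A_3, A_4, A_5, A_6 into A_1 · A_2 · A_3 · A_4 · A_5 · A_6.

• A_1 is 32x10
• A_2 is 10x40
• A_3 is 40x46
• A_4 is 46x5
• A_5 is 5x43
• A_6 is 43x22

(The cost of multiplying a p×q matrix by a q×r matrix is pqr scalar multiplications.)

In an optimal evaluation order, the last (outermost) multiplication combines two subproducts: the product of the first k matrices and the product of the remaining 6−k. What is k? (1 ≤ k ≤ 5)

4

Adjacent pairs: A_1A_2 = 32·10·40 = 12800; A_2A_3 = 10·40·46 = 18400; A_3A_4 = 40·46·5 = 9200; A_4A_5 = 46·5·43 = 9890; A_5A_6 = 5·43·22 = 4730.
Length 3: A_1..A_3: k=1: 0+18400+32·10·46=33120; k=2: 12800+0+32·40·46=71680 → min 33120 | A_2..A_4: k=2: 0+9200+10·40·5=11200; k=3: 18400+0+10·46·5=20700 → min 11200 | A_3..A_5: k=3: 0+9890+40·46·43=89010; k=4: 9200+0+40·5·43=17800 → min 17800 | A_4..A_6: k=4: 0+4730+46·5·22=9790; k=5: 9890+0+46·43·22=53406 → min 9790.
Length 4: A_1..A_4: k=1: 0+11200+32·10·5=12800; k=2: 12800+9200+32·40·5=28400; k=3: 33120+0+32·46·5=40480 → min 12800 | A_2..A_5: k=2: 0+17800+10·40·43=35000; k=3: 18400+9890+10·46·43=48070; k=4: 11200+0+10·5·43=13350 → min 13350 | A_3..A_6: k=3: 0+9790+40·46·22=50270; k=4: 9200+4730+40·5·22=18330; k=5: 17800+0+40·43·22=55640 → min 18330.
Length 5: A_1..A_5: k=1: 0+13350+32·10·43=27110; k=2: 12800+17800+32·40·43=85640; k=3: 33120+9890+32·46·43=106306; k=4: 12800+0+32·5·43=19680 → min 19680 | A_2..A_6: k=2: 0+18330+10·40·22=27130; k=3: 18400+9790+10·46·22=38310; k=4: 11200+4730+10·5·22=17030; k=5: 13350+0+10·43·22=22810 → min 17030.
Top-level splits: k=1: (A_1..A_1)·(A_2..A_6) → 0+17030+32·10·22 = 24070; k=2: (A_1..A_2)·(A_3..A_6) → 12800+18330+32·40·22 = 59290; k=3: (A_1..A_3)·(A_4..A_6) → 33120+9790+32·46·22 = 75294; k=4: (A_1..A_4)·(A_5..A_6) → 12800+4730+32·5·22 = 21050; k=5: (A_1..A_5)·(A_6..A_6) → 19680+0+32·43·22 = 49952.
Best split is after A_4, i.e. k = 4.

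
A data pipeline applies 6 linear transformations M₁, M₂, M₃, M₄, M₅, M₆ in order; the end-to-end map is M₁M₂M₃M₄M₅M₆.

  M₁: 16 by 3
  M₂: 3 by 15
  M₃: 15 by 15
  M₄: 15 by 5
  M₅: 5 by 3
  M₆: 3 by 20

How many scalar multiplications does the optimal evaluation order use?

2049

Adjacent pairs: M₁M₂ = 16·3·15 = 720; M₂M₃ = 3·15·15 = 675; M₃M₄ = 15·15·5 = 1125; M₄M₅ = 15·5·3 = 225; M₅M₆ = 5·3·20 = 300.
Length 3: M₁..M₃: k=1: 0+675+16·3·15=1395; k=2: 720+0+16·15·15=4320 → min 1395 | M₂..M₄: k=2: 0+1125+3·15·5=1350; k=3: 675+0+3·15·5=900 → min 900 | M₃..M₅: k=3: 0+225+15·15·3=900; k=4: 1125+0+15·5·3=1350 → min 900 | M₄..M₆: k=4: 0+300+15·5·20=1800; k=5: 225+0+15·3·20=1125 → min 1125.
Length 4: M₁..M₄: k=1: 0+900+16·3·5=1140; k=2: 720+1125+16·15·5=3045; k=3: 1395+0+16·15·5=2595 → min 1140 | M₂..M₅: k=2: 0+900+3·15·3=1035; k=3: 675+225+3·15·3=1035; k=4: 900+0+3·5·3=945 → min 945 | M₃..M₆: k=3: 0+1125+15·15·20=5625; k=4: 1125+300+15·5·20=2925; k=5: 900+0+15·3·20=1800 → min 1800.
Length 5: M₁..M₅: k=1: 0+945+16·3·3=1089; k=2: 720+900+16·15·3=2340; k=3: 1395+225+16·15·3=2340; k=4: 1140+0+16·5·3=1380 → min 1089 | M₂..M₆: k=2: 0+1800+3·15·20=2700; k=3: 675+1125+3·15·20=2700; k=4: 900+300+3·5·20=1500; k=5: 945+0+3·3·20=1125 → min 1125.
Length 6: M₁..M₆: k=1: 0+1125+16·3·20=2085; k=2: 720+1800+16·15·20=7320; k=3: 1395+1125+16·15·20=7320; k=4: 1140+300+16·5·20=3040; k=5: 1089+0+16·3·20=2049 → min 2049.
Optimal order: ((M₁(((M₂M₃)M₄)M₅))M₆) with cost 2049.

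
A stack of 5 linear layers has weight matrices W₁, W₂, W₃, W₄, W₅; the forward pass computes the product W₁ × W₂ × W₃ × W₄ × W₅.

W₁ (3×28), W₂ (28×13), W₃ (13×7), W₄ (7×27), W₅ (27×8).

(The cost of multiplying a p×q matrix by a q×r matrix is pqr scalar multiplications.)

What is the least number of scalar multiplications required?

Adjacent pairs: W₁W₂ = 3·28·13 = 1092; W₂W₃ = 28·13·7 = 2548; W₃W₄ = 13·7·27 = 2457; W₄W₅ = 7·27·8 = 1512.
Length 3: W₁..W₃: k=1: 0+2548+3·28·7=3136; k=2: 1092+0+3·13·7=1365 → min 1365 | W₂..W₄: k=2: 0+2457+28·13·27=12285; k=3: 2548+0+28·7·27=7840 → min 7840 | W₃..W₅: k=3: 0+1512+13·7·8=2240; k=4: 2457+0+13·27·8=5265 → min 2240.
Length 4: W₁..W₄: k=1: 0+7840+3·28·27=10108; k=2: 1092+2457+3·13·27=4602; k=3: 1365+0+3·7·27=1932 → min 1932 | W₂..W₅: k=2: 0+2240+28·13·8=5152; k=3: 2548+1512+28·7·8=5628; k=4: 7840+0+28·27·8=13888 → min 5152.
Length 5: W₁..W₅: k=1: 0+5152+3·28·8=5824; k=2: 1092+2240+3·13·8=3644; k=3: 1365+1512+3·7·8=3045; k=4: 1932+0+3·27·8=2580 → min 2580.
Optimal order: ((((W₁ × W₂) × W₃) × W₄) × W₅) with cost 2580.

2580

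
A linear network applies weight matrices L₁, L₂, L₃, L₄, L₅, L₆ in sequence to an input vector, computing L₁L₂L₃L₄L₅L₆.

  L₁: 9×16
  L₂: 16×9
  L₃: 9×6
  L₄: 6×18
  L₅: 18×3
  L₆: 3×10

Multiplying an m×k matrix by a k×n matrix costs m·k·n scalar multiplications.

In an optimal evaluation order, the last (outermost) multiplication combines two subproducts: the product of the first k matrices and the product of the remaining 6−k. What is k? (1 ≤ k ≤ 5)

Adjacent pairs: L₁L₂ = 9·16·9 = 1296; L₂L₃ = 16·9·6 = 864; L₃L₄ = 9·6·18 = 972; L₄L₅ = 6·18·3 = 324; L₅L₆ = 18·3·10 = 540.
Length 3: L₁..L₃: k=1: 0+864+9·16·6=1728; k=2: 1296+0+9·9·6=1782 → min 1728 | L₂..L₄: k=2: 0+972+16·9·18=3564; k=3: 864+0+16·6·18=2592 → min 2592 | L₃..L₅: k=3: 0+324+9·6·3=486; k=4: 972+0+9·18·3=1458 → min 486 | L₄..L₆: k=4: 0+540+6·18·10=1620; k=5: 324+0+6·3·10=504 → min 504.
Length 4: L₁..L₄: k=1: 0+2592+9·16·18=5184; k=2: 1296+972+9·9·18=3726; k=3: 1728+0+9·6·18=2700 → min 2700 | L₂..L₅: k=2: 0+486+16·9·3=918; k=3: 864+324+16·6·3=1476; k=4: 2592+0+16·18·3=3456 → min 918 | L₃..L₆: k=3: 0+504+9·6·10=1044; k=4: 972+540+9·18·10=3132; k=5: 486+0+9·3·10=756 → min 756.
Length 5: L₁..L₅: k=1: 0+918+9·16·3=1350; k=2: 1296+486+9·9·3=2025; k=3: 1728+324+9·6·3=2214; k=4: 2700+0+9·18·3=3186 → min 1350 | L₂..L₆: k=2: 0+756+16·9·10=2196; k=3: 864+504+16·6·10=2328; k=4: 2592+540+16·18·10=6012; k=5: 918+0+16·3·10=1398 → min 1398.
Top-level splits: k=1: (L₁..L₁)·(L₂..L₆) → 0+1398+9·16·10 = 2838; k=2: (L₁..L₂)·(L₃..L₆) → 1296+756+9·9·10 = 2862; k=3: (L₁..L₃)·(L₄..L₆) → 1728+504+9·6·10 = 2772; k=4: (L₁..L₄)·(L₅..L₆) → 2700+540+9·18·10 = 4860; k=5: (L₁..L₅)·(L₆..L₆) → 1350+0+9·3·10 = 1620.
Best split is after L₅, i.e. k = 5.

5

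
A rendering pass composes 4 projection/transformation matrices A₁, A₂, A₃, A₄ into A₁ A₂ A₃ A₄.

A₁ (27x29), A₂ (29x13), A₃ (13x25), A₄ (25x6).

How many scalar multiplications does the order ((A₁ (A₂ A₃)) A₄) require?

33050

(A₂ A₃): 29×13 by 13×25 → 29×25, cost 29·13·25 = 9425
(A₁ (A₂ A₃)): 27×29 by 29×25 → 27×25, cost 27·29·25 = 19575; cumulative 29000
((A₁ (A₂ A₃)) A₄): 27×25 by 25×6 → 27×6, cost 27·25·6 = 4050; cumulative 33050
Total: 33050 scalar multiplications.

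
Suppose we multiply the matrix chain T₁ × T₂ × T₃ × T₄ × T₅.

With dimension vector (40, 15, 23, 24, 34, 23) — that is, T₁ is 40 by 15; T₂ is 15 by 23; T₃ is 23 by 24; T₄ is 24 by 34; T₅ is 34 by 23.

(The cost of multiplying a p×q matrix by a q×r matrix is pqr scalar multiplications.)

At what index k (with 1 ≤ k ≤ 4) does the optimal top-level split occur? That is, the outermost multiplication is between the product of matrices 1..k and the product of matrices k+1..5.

1

Adjacent pairs: T₁T₂ = 40·15·23 = 13800; T₂T₃ = 15·23·24 = 8280; T₃T₄ = 23·24·34 = 18768; T₄T₅ = 24·34·23 = 18768.
Length 3: T₁..T₃: k=1: 0+8280+40·15·24=22680; k=2: 13800+0+40·23·24=35880 → min 22680 | T₂..T₄: k=2: 0+18768+15·23·34=30498; k=3: 8280+0+15·24·34=20520 → min 20520 | T₃..T₅: k=3: 0+18768+23·24·23=31464; k=4: 18768+0+23·34·23=36754 → min 31464.
Length 4: T₁..T₄: k=1: 0+20520+40·15·34=40920; k=2: 13800+18768+40·23·34=63848; k=3: 22680+0+40·24·34=55320 → min 40920 | T₂..T₅: k=2: 0+31464+15·23·23=39399; k=3: 8280+18768+15·24·23=35328; k=4: 20520+0+15·34·23=32250 → min 32250.
Top-level splits: k=1: (T₁..T₁)·(T₂..T₅) → 0+32250+40·15·23 = 46050; k=2: (T₁..T₂)·(T₃..T₅) → 13800+31464+40·23·23 = 66424; k=3: (T₁..T₃)·(T₄..T₅) → 22680+18768+40·24·23 = 63528; k=4: (T₁..T₄)·(T₅..T₅) → 40920+0+40·34·23 = 72200.
Best split is after T₁, i.e. k = 1.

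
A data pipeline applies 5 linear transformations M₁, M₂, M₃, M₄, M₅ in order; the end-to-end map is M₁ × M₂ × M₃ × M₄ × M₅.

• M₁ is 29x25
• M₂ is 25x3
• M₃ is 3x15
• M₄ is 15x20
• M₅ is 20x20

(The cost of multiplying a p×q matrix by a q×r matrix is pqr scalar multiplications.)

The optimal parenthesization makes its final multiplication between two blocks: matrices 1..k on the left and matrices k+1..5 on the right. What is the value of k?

2

Adjacent pairs: M₁M₂ = 29·25·3 = 2175; M₂M₃ = 25·3·15 = 1125; M₃M₄ = 3·15·20 = 900; M₄M₅ = 15·20·20 = 6000.
Length 3: M₁..M₃: k=1: 0+1125+29·25·15=12000; k=2: 2175+0+29·3·15=3480 → min 3480 | M₂..M₄: k=2: 0+900+25·3·20=2400; k=3: 1125+0+25·15·20=8625 → min 2400 | M₃..M₅: k=3: 0+6000+3·15·20=6900; k=4: 900+0+3·20·20=2100 → min 2100.
Length 4: M₁..M₄: k=1: 0+2400+29·25·20=16900; k=2: 2175+900+29·3·20=4815; k=3: 3480+0+29·15·20=12180 → min 4815 | M₂..M₅: k=2: 0+2100+25·3·20=3600; k=3: 1125+6000+25·15·20=14625; k=4: 2400+0+25·20·20=12400 → min 3600.
Top-level splits: k=1: (M₁..M₁)·(M₂..M₅) → 0+3600+29·25·20 = 18100; k=2: (M₁..M₂)·(M₃..M₅) → 2175+2100+29·3·20 = 6015; k=3: (M₁..M₃)·(M₄..M₅) → 3480+6000+29·15·20 = 18180; k=4: (M₁..M₄)·(M₅..M₅) → 4815+0+29·20·20 = 16415.
Best split is after M₂, i.e. k = 2.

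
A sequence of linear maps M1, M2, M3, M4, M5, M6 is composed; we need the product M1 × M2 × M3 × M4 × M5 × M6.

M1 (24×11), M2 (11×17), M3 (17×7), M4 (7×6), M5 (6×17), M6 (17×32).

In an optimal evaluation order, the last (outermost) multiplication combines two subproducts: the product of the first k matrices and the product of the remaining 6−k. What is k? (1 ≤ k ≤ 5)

Adjacent pairs: M1M2 = 24·11·17 = 4488; M2M3 = 11·17·7 = 1309; M3M4 = 17·7·6 = 714; M4M5 = 7·6·17 = 714; M5M6 = 6·17·32 = 3264.
Length 3: M1..M3: k=1: 0+1309+24·11·7=3157; k=2: 4488+0+24·17·7=7344 → min 3157 | M2..M4: k=2: 0+714+11·17·6=1836; k=3: 1309+0+11·7·6=1771 → min 1771 | M3..M5: k=3: 0+714+17·7·17=2737; k=4: 714+0+17·6·17=2448 → min 2448 | M4..M6: k=4: 0+3264+7·6·32=4608; k=5: 714+0+7·17·32=4522 → min 4522.
Length 4: M1..M4: k=1: 0+1771+24·11·6=3355; k=2: 4488+714+24·17·6=7650; k=3: 3157+0+24·7·6=4165 → min 3355 | M2..M5: k=2: 0+2448+11·17·17=5627; k=3: 1309+714+11·7·17=3332; k=4: 1771+0+11·6·17=2893 → min 2893 | M3..M6: k=3: 0+4522+17·7·32=8330; k=4: 714+3264+17·6·32=7242; k=5: 2448+0+17·17·32=11696 → min 7242.
Length 5: M1..M5: k=1: 0+2893+24·11·17=7381; k=2: 4488+2448+24·17·17=13872; k=3: 3157+714+24·7·17=6727; k=4: 3355+0+24·6·17=5803 → min 5803 | M2..M6: k=2: 0+7242+11·17·32=13226; k=3: 1309+4522+11·7·32=8295; k=4: 1771+3264+11·6·32=7147; k=5: 2893+0+11·17·32=8877 → min 7147.
Top-level splits: k=1: (M1..M1)·(M2..M6) → 0+7147+24·11·32 = 15595; k=2: (M1..M2)·(M3..M6) → 4488+7242+24·17·32 = 24786; k=3: (M1..M3)·(M4..M6) → 3157+4522+24·7·32 = 13055; k=4: (M1..M4)·(M5..M6) → 3355+3264+24·6·32 = 11227; k=5: (M1..M5)·(M6..M6) → 5803+0+24·17·32 = 18859.
Best split is after M4, i.e. k = 4.

4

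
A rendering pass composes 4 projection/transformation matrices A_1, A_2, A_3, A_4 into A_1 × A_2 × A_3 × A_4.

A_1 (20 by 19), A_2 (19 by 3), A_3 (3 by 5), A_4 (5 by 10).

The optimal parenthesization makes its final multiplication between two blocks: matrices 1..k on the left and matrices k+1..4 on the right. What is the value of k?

Adjacent pairs: A_1A_2 = 20·19·3 = 1140; A_2A_3 = 19·3·5 = 285; A_3A_4 = 3·5·10 = 150.
Length 3: A_1..A_3: k=1: 0+285+20·19·5=2185; k=2: 1140+0+20·3·5=1440 → min 1440 | A_2..A_4: k=2: 0+150+19·3·10=720; k=3: 285+0+19·5·10=1235 → min 720.
Top-level splits: k=1: (A_1..A_1)·(A_2..A_4) → 0+720+20·19·10 = 4520; k=2: (A_1..A_2)·(A_3..A_4) → 1140+150+20·3·10 = 1890; k=3: (A_1..A_3)·(A_4..A_4) → 1440+0+20·5·10 = 2440.
Best split is after A_2, i.e. k = 2.

2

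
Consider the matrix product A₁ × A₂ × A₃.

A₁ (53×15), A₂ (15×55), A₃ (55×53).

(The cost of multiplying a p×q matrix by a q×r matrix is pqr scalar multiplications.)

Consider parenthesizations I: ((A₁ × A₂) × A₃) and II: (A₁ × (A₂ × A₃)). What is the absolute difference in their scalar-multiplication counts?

Order I = ((A₁ × A₂) × A₃): (A₁ × A₂): 53×15 by 15×55 → 53×55, cost 53·15·55 = 43725; ((A₁ × A₂) × A₃): 53×55 by 55×53 → 53×53, cost 53·55·53 = 154495; cumulative 198220. Total 198220.
Order II = (A₁ × (A₂ × A₃)): (A₂ × A₃): 15×55 by 55×53 → 15×53, cost 15·55·53 = 43725; (A₁ × (A₂ × A₃)): 53×15 by 15×53 → 53×53, cost 53·15·53 = 42135; cumulative 85860. Total 85860.
Difference: |198220 − 85860| = 112360.

112360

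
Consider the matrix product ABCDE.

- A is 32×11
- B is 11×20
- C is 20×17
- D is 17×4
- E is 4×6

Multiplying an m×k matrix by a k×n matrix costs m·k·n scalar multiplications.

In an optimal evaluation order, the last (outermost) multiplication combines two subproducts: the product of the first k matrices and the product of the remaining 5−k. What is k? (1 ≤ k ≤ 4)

4

Adjacent pairs: AB = 32·11·20 = 7040; BC = 11·20·17 = 3740; CD = 20·17·4 = 1360; DE = 17·4·6 = 408.
Length 3: A..C: k=1: 0+3740+32·11·17=9724; k=2: 7040+0+32·20·17=17920 → min 9724 | B..D: k=2: 0+1360+11·20·4=2240; k=3: 3740+0+11·17·4=4488 → min 2240 | C..E: k=3: 0+408+20·17·6=2448; k=4: 1360+0+20·4·6=1840 → min 1840.
Length 4: A..D: k=1: 0+2240+32·11·4=3648; k=2: 7040+1360+32·20·4=10960; k=3: 9724+0+32·17·4=11900 → min 3648 | B..E: k=2: 0+1840+11·20·6=3160; k=3: 3740+408+11·17·6=5270; k=4: 2240+0+11·4·6=2504 → min 2504.
Top-level splits: k=1: (A..A)·(B..E) → 0+2504+32·11·6 = 4616; k=2: (A..B)·(C..E) → 7040+1840+32·20·6 = 12720; k=3: (A..C)·(D..E) → 9724+408+32·17·6 = 13396; k=4: (A..D)·(E..E) → 3648+0+32·4·6 = 4416.
Best split is after D, i.e. k = 4.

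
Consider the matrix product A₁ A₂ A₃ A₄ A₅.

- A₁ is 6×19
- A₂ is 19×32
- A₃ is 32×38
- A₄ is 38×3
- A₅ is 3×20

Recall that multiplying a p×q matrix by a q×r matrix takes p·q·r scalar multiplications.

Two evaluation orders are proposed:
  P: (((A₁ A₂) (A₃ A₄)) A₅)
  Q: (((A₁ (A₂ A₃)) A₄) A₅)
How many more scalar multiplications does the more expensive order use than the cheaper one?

20248

Order P = (((A₁ A₂) (A₃ A₄)) A₅): (A₁ A₂): 6×19 by 19×32 → 6×32, cost 6·19·32 = 3648; (A₃ A₄): 32×38 by 38×3 → 32×3, cost 32·38·3 = 3648; ((A₁ A₂) (A₃ A₄)): 6×32 by 32×3 → 6×3, cost 6·32·3 = 576; cumulative 7872; (((A₁ A₂) (A₃ A₄)) A₅): 6×3 by 3×20 → 6×20, cost 6·3·20 = 360; cumulative 8232. Total 8232.
Order Q = (((A₁ (A₂ A₃)) A₄) A₅): (A₂ A₃): 19×32 by 32×38 → 19×38, cost 19·32·38 = 23104; (A₁ (A₂ A₃)): 6×19 by 19×38 → 6×38, cost 6·19·38 = 4332; cumulative 27436; ((A₁ (A₂ A₃)) A₄): 6×38 by 38×3 → 6×3, cost 6·38·3 = 684; cumulative 28120; (((A₁ (A₂ A₃)) A₄) A₅): 6×3 by 3×20 → 6×20, cost 6·3·20 = 360; cumulative 28480. Total 28480.
Difference: |8232 − 28480| = 20248.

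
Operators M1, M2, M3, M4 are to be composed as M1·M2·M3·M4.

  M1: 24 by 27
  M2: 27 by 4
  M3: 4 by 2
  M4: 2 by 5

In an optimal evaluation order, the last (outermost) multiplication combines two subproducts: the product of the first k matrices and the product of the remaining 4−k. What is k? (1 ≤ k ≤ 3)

Adjacent pairs: M1M2 = 24·27·4 = 2592; M2M3 = 27·4·2 = 216; M3M4 = 4·2·5 = 40.
Length 3: M1..M3: k=1: 0+216+24·27·2=1512; k=2: 2592+0+24·4·2=2784 → min 1512 | M2..M4: k=2: 0+40+27·4·5=580; k=3: 216+0+27·2·5=486 → min 486.
Top-level splits: k=1: (M1..M1)·(M2..M4) → 0+486+24·27·5 = 3726; k=2: (M1..M2)·(M3..M4) → 2592+40+24·4·5 = 3112; k=3: (M1..M3)·(M4..M4) → 1512+0+24·2·5 = 1752.
Best split is after M3, i.e. k = 3.

3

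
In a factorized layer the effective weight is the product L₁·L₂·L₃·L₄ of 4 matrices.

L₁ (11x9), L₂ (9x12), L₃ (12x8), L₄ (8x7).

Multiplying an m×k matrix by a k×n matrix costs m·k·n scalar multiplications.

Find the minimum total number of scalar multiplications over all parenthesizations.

Adjacent pairs: L₁L₂ = 11·9·12 = 1188; L₂L₃ = 9·12·8 = 864; L₃L₄ = 12·8·7 = 672.
Length 3: L₁..L₃: k=1: 0+864+11·9·8=1656; k=2: 1188+0+11·12·8=2244 → min 1656 | L₂..L₄: k=2: 0+672+9·12·7=1428; k=3: 864+0+9·8·7=1368 → min 1368.
Length 4: L₁..L₄: k=1: 0+1368+11·9·7=2061; k=2: 1188+672+11·12·7=2784; k=3: 1656+0+11·8·7=2272 → min 2061.
Optimal order: (L₁·((L₂·L₃)·L₄)) with cost 2061.

2061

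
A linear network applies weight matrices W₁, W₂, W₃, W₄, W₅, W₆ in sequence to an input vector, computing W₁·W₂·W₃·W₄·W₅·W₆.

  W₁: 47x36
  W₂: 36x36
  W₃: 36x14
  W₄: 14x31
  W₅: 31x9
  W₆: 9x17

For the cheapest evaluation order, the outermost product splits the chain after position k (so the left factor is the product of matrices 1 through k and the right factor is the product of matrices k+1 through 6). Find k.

Adjacent pairs: W₁W₂ = 47·36·36 = 60912; W₂W₃ = 36·36·14 = 18144; W₃W₄ = 36·14·31 = 15624; W₄W₅ = 14·31·9 = 3906; W₅W₆ = 31·9·17 = 4743.
Length 3: W₁..W₃: k=1: 0+18144+47·36·14=41832; k=2: 60912+0+47·36·14=84600 → min 41832 | W₂..W₄: k=2: 0+15624+36·36·31=55800; k=3: 18144+0+36·14·31=33768 → min 33768 | W₃..W₅: k=3: 0+3906+36·14·9=8442; k=4: 15624+0+36·31·9=25668 → min 8442 | W₄..W₆: k=4: 0+4743+14·31·17=12121; k=5: 3906+0+14·9·17=6048 → min 6048.
Length 4: W₁..W₄: k=1: 0+33768+47·36·31=86220; k=2: 60912+15624+47·36·31=128988; k=3: 41832+0+47·14·31=62230 → min 62230 | W₂..W₅: k=2: 0+8442+36·36·9=20106; k=3: 18144+3906+36·14·9=26586; k=4: 33768+0+36·31·9=43812 → min 20106 | W₃..W₆: k=3: 0+6048+36·14·17=14616; k=4: 15624+4743+36·31·17=39339; k=5: 8442+0+36·9·17=13950 → min 13950.
Length 5: W₁..W₅: k=1: 0+20106+47·36·9=35334; k=2: 60912+8442+47·36·9=84582; k=3: 41832+3906+47·14·9=51660; k=4: 62230+0+47·31·9=75343 → min 35334 | W₂..W₆: k=2: 0+13950+36·36·17=35982; k=3: 18144+6048+36·14·17=32760; k=4: 33768+4743+36·31·17=57483; k=5: 20106+0+36·9·17=25614 → min 25614.
Top-level splits: k=1: (W₁..W₁)·(W₂..W₆) → 0+25614+47·36·17 = 54378; k=2: (W₁..W₂)·(W₃..W₆) → 60912+13950+47·36·17 = 103626; k=3: (W₁..W₃)·(W₄..W₆) → 41832+6048+47·14·17 = 59066; k=4: (W₁..W₄)·(W₅..W₆) → 62230+4743+47·31·17 = 91742; k=5: (W₁..W₅)·(W₆..W₆) → 35334+0+47·9·17 = 42525.
Best split is after W₅, i.e. k = 5.

5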